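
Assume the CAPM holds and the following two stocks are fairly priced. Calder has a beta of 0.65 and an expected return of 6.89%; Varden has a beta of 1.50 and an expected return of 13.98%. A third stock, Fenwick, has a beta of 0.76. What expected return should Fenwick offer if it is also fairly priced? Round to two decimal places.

7.81%

MRP (SML slope) = (13.98% − 6.89%) / (1.50 − 0.65) = 7.09% / 0.85 = 8.3412%
R_f (intercept) = 6.89% − 0.65 × 8.3412% = 1.4682%
E(R_Fenwick) = R_f + β × MRP = 1.4682% + 0.76 × 8.3412% = 7.81%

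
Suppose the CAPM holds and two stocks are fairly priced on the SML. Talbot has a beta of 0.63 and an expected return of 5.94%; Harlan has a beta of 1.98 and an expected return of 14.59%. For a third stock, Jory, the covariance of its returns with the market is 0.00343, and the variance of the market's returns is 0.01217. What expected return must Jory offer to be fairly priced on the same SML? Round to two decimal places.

3.71%

MRP = (14.59% − 5.94%) / (1.98 − 0.63) = 6.4074%
R_f = 5.94% − 0.63 × 6.4074% = 1.9033%
β_Jory = Cov / Var(R_m) = 0.00343 / 0.01217 = 0.2818
E(R_Jory) = R_f + β × MRP = 1.9033% + 0.2818 × 6.4074% = 3.71%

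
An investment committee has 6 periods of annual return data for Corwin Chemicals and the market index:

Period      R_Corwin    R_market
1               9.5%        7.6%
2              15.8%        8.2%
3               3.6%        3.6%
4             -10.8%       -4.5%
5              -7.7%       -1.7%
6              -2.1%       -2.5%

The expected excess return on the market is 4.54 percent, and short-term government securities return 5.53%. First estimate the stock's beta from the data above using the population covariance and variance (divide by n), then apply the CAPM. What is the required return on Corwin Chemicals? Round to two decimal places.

Mean R_i = (9.5 + 15.8 + 3.6 − 10.8 − 7.7 − 2.1) / 6 = 1.3833%
Mean R_m = (7.6 + 8.2 + 3.6 − 4.5 − 1.7 − 2.5) / 6 = 1.7833%
Σ(R_i − R̄_i)(R_m − R̄_m) = 266.8583  ⇒  Cov = 266.8583 / 6 = 44.4764
Σ(R_m − R̄_m)² = 148.2683  ⇒  Var(R_m) = 148.2683 / 6 = 24.7114
β = Cov / Var(R_m) = 44.4764 / 24.7114 = 1.7998
E(R) = R_f + β × MRP = 5.53% + 1.7998 × 4.54% = 13.70%

13.70%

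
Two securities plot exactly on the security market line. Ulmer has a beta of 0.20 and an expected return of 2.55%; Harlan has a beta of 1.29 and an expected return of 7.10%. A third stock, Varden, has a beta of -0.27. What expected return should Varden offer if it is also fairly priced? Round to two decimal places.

MRP (SML slope) = (7.10% − 2.55%) / (1.29 − 0.20) = 4.55% / 1.09 = 4.1743%
R_f (intercept) = 2.55% − 0.20 × 4.1743% = 1.7151%
E(R_Varden) = R_f + β × MRP = 1.7151% + -0.27 × 4.1743% = 0.59%

0.59%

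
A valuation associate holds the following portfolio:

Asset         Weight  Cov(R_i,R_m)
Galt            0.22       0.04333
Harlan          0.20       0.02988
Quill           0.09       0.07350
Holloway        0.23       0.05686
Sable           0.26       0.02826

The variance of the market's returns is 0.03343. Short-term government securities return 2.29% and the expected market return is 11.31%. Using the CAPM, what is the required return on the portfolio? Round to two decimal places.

13.77%

β_Galt = 0.04333 / 0.03343 = 1.2961
β_Harlan = 0.02988 / 0.03343 = 0.8938
β_Quill = 0.07350 / 0.03343 = 2.1986
β_Holloway = 0.05686 / 0.03343 = 1.7009
β_Sable = 0.02826 / 0.03343 = 0.8453
β_P = Σ w_i β_i = 0.22×1.2961 + 0.20×0.8938 + 0.09×2.1986 + 0.23×1.7009 + 0.26×0.8453 = 1.2728
MRP = 11.31% − 2.29% = 9.02%
E(R_P) = R_f + β_P × MRP = 2.29% + 1.2728 × 9.02% = 13.77%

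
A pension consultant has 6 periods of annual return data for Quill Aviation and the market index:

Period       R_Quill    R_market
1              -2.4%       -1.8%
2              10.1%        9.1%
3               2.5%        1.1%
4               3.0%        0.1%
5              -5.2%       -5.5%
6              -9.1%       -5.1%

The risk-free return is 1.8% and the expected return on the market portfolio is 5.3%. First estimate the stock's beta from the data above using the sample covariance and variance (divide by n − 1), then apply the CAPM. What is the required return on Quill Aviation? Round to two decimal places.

6.06%

Mean R_i = (-2.4 + 10.1 + 2.5 + 3.0 − 5.2 − 9.1) / 6 = -0.1833%
Mean R_m = (-1.8 + 9.1 + 1.1 + 0.1 − 5.5 − 5.1) / 6 = -0.3500%
Σ(R_i − R̄_i)(R_m − R̄_m) = 173.9050  ⇒  Cov = 173.9050 / 5 = 34.7810
Σ(R_m − R̄_m)² = 142.7950  ⇒  Var(R_m) = 142.7950 / 5 = 28.5590
β = Cov / Var(R_m) = 34.7810 / 28.5590 = 1.2179
MRP = 5.3% − 1.8% = 3.50%
E(R) = R_f + β × MRP = 1.8% + 1.2179 × 3.5% = 6.06%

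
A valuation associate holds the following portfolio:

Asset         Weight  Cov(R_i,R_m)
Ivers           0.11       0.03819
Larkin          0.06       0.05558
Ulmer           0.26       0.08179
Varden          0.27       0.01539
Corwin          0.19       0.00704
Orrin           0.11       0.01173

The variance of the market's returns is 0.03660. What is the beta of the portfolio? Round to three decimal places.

β_Ivers = 0.03819 / 0.03660 = 1.0434
β_Larkin = 0.05558 / 0.03660 = 1.5186
β_Ulmer = 0.08179 / 0.03660 = 2.2347
β_Varden = 0.01539 / 0.03660 = 0.4205
β_Corwin = 0.00704 / 0.03660 = 0.1923
β_Orrin = 0.01173 / 0.03660 = 0.3205
β_P = Σ w_i β_i = 0.11×1.0434 + 0.06×1.5186 + 0.26×2.2347 + 0.27×0.4205 + 0.19×0.1923 + 0.11×0.3205 = 0.9722

0.972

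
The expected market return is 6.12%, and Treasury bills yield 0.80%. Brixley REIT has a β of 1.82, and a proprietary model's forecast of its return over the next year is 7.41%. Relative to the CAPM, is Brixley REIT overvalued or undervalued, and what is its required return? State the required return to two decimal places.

Overvalued; required return 10.48%

MRP = 6.12% − 0.80% = 5.32%
Required return = R_f + β·MRP = 0.80% + 1.82 × 5.32% = 10.48%
Forecast 7.41% < required 10.48% → the stock plots below the SML → overvalued.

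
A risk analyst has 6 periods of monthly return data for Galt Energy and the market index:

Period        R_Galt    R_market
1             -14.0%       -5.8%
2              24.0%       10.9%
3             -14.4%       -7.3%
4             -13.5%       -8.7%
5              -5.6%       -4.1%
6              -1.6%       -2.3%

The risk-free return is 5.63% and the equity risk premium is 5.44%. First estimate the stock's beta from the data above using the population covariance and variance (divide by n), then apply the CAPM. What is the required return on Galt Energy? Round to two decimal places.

16.77%

Mean R_i = (-14.0 + 24.0 − 14.4 − 13.5 − 5.6 − 1.6) / 6 = -4.1833%
Mean R_m = (-5.8 + 10.9 − 7.3 − 8.7 − 4.1 − 2.3) / 6 = -2.8833%
Σ(R_i − R̄_i)(R_m − R̄_m) = 519.6383  ⇒  Cov = 519.6383 / 6 = 86.6064
Σ(R_m − R̄_m)² = 253.6483  ⇒  Var(R_m) = 253.6483 / 6 = 42.2747
β = Cov / Var(R_m) = 86.6064 / 42.2747 = 2.0487
E(R) = R_f + β × MRP = 5.63% + 2.0487 × 5.44% = 16.77%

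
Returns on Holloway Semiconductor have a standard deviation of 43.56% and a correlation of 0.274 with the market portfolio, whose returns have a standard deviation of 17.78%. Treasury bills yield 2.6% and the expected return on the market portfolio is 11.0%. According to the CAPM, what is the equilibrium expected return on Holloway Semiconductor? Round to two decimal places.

8.24%

β = ρ × σ_i / σ_m = 0.274 × 43.56% / 17.78% = 0.6713
MRP = 11.0% − 2.6% = 8.40%
E(R) = 2.6% + 0.6713 × 8.4% = 8.24%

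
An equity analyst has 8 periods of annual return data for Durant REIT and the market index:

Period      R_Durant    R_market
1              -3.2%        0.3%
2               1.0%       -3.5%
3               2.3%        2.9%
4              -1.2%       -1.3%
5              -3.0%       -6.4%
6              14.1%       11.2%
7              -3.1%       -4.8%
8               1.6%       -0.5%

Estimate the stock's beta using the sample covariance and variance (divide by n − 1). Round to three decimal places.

Mean R_i = (-3.2 + 1.0 + 2.3 − 1.2 − 3.0 + 14.1 − 3.1 + 1.6) / 8 = 1.0625%
Mean R_m = (0.3 − 3.5 + 2.9 − 1.3 − 6.4 + 11.2 − 4.8 − 0.5) / 8 = -0.2625%
Σ(R_i − R̄_i)(R_m − R̄_m) = 197.2013  ⇒  Cov = 197.2013 / 7 = 28.1716
Σ(R_m − R̄_m)² = 211.5788  ⇒  Var(R_m) = 211.5788 / 7 = 30.2255
β = Cov / Var(R_m) = 28.1716 / 30.2255 = 0.9320

0.932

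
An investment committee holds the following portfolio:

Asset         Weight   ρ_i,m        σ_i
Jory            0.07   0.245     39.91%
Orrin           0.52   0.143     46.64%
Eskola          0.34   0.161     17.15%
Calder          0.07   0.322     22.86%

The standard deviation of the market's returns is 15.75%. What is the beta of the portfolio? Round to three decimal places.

0.356

β_Jory = 0.245 × 39.91% / 15.75% = 0.6208
β_Orrin = 0.143 × 46.64% / 15.75% = 0.4235
β_Eskola = 0.161 × 17.15% / 15.75% = 0.1753
β_Calder = 0.322 × 22.86% / 15.75% = 0.4674
β_P = Σ w_i β_i = 0.07×0.6208 + 0.52×0.4235 + 0.34×0.1753 + 0.07×0.4674 = 0.3560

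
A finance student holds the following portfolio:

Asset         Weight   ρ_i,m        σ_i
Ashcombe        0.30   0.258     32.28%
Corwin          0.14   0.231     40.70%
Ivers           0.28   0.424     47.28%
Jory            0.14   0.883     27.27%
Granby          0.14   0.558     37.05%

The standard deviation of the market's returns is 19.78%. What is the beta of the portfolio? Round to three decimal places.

β_Ashcombe = 0.258 × 32.28% / 19.78% = 0.4210
β_Corwin = 0.231 × 40.70% / 19.78% = 0.4753
β_Ivers = 0.424 × 47.28% / 19.78% = 1.0135
β_Jory = 0.883 × 27.27% / 19.78% = 1.2174
β_Granby = 0.558 × 37.05% / 19.78% = 1.0452
β_P = Σ w_i β_i = 0.30×0.4210 + 0.14×0.4753 + 0.28×1.0135 + 0.14×1.2174 + 0.14×1.0452 = 0.7934

0.793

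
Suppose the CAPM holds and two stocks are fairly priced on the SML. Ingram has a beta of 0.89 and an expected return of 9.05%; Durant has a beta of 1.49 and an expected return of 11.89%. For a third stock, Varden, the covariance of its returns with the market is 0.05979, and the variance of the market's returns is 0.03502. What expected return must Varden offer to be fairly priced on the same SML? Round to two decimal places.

12.92%

MRP = (11.89% − 9.05%) / (1.49 − 0.89) = 4.7333%
R_f = 9.05% − 0.89 × 4.7333% = 4.8374%
β_Varden = Cov / Var(R_m) = 0.05979 / 0.03502 = 1.7073
E(R_Varden) = R_f + β × MRP = 4.8374% + 1.7073 × 4.7333% = 12.92%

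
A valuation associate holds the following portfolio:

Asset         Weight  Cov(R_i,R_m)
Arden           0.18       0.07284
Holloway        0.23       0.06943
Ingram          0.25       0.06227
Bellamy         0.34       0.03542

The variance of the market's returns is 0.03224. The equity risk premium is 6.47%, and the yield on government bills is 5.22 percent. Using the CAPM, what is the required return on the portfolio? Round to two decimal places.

16.60%

β_Arden = 0.07284 / 0.03224 = 2.2593
β_Holloway = 0.06943 / 0.03224 = 2.1535
β_Ingram = 0.06227 / 0.03224 = 1.9315
β_Bellamy = 0.03542 / 0.03224 = 1.0986
β_P = Σ w_i β_i = 0.18×2.2593 + 0.23×2.1535 + 0.25×1.9315 + 0.34×1.0986 = 1.7584
E(R_P) = R_f + β_P × MRP = 5.22% + 1.7584 × 6.47% = 16.60%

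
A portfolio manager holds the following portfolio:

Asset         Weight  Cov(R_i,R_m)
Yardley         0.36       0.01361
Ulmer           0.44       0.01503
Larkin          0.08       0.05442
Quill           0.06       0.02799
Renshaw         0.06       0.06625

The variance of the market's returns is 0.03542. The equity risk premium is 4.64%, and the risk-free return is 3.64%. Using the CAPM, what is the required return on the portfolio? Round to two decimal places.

β_Yardley = 0.01361 / 0.03542 = 0.3842
β_Ulmer = 0.01503 / 0.03542 = 0.4243
β_Larkin = 0.05442 / 0.03542 = 1.5364
β_Quill = 0.02799 / 0.03542 = 0.7902
β_Renshaw = 0.06625 / 0.03542 = 1.8704
β_P = Σ w_i β_i = 0.36×0.3842 + 0.44×0.4243 + 0.08×1.5364 + 0.06×0.7902 + 0.06×1.8704 = 0.6076
E(R_P) = R_f + β_P × MRP = 3.64% + 0.6076 × 4.64% = 6.46%

6.46%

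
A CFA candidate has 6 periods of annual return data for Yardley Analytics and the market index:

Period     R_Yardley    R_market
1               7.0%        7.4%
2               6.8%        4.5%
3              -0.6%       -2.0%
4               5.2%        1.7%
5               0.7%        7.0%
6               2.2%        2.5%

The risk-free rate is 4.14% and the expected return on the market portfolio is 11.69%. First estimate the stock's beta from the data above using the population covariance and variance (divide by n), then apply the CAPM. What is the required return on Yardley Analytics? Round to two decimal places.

Mean R_i = (7.0 + 6.8 − 0.6 + 5.2 + 0.7 + 2.2) / 6 = 3.5500%
Mean R_m = (7.4 + 4.5 − 2.0 + 1.7 + 7.0 + 2.5) / 6 = 3.5167%
Σ(R_i − R̄_i)(R_m − R̄_m) = 27.9350  ⇒  Cov = 27.9350 / 6 = 4.6558
Σ(R_m − R̄_m)² = 62.9483  ⇒  Var(R_m) = 62.9483 / 6 = 10.4914
β = Cov / Var(R_m) = 4.6558 / 10.4914 = 0.4438
MRP = 11.69% − 4.14% = 7.55%
E(R) = R_f + β × MRP = 4.14% + 0.4438 × 7.55% = 7.49%

7.49%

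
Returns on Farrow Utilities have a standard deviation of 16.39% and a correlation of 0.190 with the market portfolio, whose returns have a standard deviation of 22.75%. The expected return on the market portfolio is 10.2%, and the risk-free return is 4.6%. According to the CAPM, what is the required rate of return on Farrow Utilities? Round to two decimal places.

β = ρ × σ_i / σ_m = 0.190 × 16.39% / 22.75% = 0.1369
MRP = 10.2% − 4.6% = 5.60%
E(R) = 4.6% + 0.1369 × 5.6% = 5.37%

5.37%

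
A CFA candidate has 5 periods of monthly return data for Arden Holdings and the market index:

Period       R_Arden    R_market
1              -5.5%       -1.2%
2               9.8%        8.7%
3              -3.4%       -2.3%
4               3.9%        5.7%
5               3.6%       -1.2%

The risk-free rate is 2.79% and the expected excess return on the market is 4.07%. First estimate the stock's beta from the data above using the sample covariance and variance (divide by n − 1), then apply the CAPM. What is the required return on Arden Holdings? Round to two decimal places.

Mean R_i = (-5.5 + 9.8 − 3.4 + 3.9 + 3.6) / 5 = 1.6800%
Mean R_m = (-1.2 + 8.7 − 2.3 + 5.7 − 1.2) / 5 = 1.9400%
Σ(R_i − R̄_i)(R_m − R̄_m) = 101.2940  ⇒  Cov = 101.2940 / 4 = 25.3235
Σ(R_m − R̄_m)² = 97.5320  ⇒  Var(R_m) = 97.5320 / 4 = 24.3830
β = Cov / Var(R_m) = 25.3235 / 24.3830 = 1.0386
E(R) = R_f + β × MRP = 2.79% + 1.0386 × 4.07% = 7.02%

7.02%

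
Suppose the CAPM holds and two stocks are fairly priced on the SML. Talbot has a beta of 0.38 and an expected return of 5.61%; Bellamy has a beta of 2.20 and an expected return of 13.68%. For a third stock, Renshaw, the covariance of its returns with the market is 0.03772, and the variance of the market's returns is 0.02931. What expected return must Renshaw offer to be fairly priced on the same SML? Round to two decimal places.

MRP = (13.68% − 5.61%) / (2.20 − 0.38) = 4.4341%
R_f = 5.61% − 0.38 × 4.4341% = 3.9250%
β_Renshaw = Cov / Var(R_m) = 0.03772 / 0.02931 = 1.2869
E(R_Renshaw) = R_f + β × MRP = 3.9250% + 1.2869 × 4.4341% = 9.63%

9.63%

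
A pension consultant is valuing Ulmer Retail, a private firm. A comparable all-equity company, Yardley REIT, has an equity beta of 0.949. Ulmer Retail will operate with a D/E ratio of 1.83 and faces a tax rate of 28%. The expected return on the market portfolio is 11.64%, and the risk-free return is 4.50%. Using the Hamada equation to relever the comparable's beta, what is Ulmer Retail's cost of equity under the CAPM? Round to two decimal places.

20.20%

β_L = β_U × [1 + (1 − t)(D/E)] = 0.949 × [1 + (1 − 0.28) × 1.83]
    = 0.949 × [1 + 0.72 × 1.83] = 0.949 × 2.3176 = 2.1994
MRP = 11.64% − 4.50% = 7.14%
E(R) = R_f + β_L × MRP = 4.50% + 2.1994 × 7.14% = 20.20%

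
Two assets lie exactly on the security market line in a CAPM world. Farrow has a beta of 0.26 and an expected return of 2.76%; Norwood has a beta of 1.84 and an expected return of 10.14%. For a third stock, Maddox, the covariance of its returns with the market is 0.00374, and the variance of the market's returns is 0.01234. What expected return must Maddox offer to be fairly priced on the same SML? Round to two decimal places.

2.96%

MRP = (10.14% − 2.76%) / (1.84 − 0.26) = 4.6709%
R_f = 2.76% − 0.26 × 4.6709% = 1.5456%
β_Maddox = Cov / Var(R_m) = 0.00374 / 0.01234 = 0.3031
E(R_Maddox) = R_f + β × MRP = 1.5456% + 0.3031 × 4.6709% = 2.96%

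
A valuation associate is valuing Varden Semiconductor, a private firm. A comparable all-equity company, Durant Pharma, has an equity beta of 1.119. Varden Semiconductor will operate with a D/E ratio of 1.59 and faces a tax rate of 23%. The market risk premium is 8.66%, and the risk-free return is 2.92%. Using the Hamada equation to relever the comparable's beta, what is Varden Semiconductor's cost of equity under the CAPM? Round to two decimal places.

β_L = β_U × [1 + (1 − t)(D/E)] = 1.119 × [1 + (1 − 0.23) × 1.59]
    = 1.119 × [1 + 0.77 × 1.59] = 1.119 × 2.2243 = 2.4890
E(R) = R_f + β_L × MRP = 2.92% + 2.4890 × 8.66% = 24.47%

24.47%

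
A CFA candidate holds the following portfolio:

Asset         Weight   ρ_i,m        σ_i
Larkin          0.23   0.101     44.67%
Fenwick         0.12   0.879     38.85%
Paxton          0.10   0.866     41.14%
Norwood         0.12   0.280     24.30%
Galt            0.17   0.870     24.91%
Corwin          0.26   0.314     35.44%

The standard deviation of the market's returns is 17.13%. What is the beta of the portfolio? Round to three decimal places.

β_Larkin = 0.101 × 44.67% / 17.13% = 0.2634
β_Fenwick = 0.879 × 38.85% / 17.13% = 1.9935
β_Paxton = 0.866 × 41.14% / 17.13% = 2.0798
β_Norwood = 0.280 × 24.30% / 17.13% = 0.3972
β_Galt = 0.870 × 24.91% / 17.13% = 1.2651
β_Corwin = 0.314 × 35.44% / 17.13% = 0.6496
β_P = Σ w_i β_i = 0.23×0.2634 + 0.12×1.9935 + 0.10×2.0798 + 0.12×0.3972 + 0.17×1.2651 + 0.26×0.6496 = 0.9394

0.939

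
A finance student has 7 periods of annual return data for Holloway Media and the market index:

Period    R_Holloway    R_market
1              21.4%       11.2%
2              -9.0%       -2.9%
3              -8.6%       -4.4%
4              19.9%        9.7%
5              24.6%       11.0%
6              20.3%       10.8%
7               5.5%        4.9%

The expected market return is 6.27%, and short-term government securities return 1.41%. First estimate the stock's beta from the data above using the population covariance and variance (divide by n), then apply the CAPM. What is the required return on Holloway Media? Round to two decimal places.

11.71%

Mean R_i = (21.4 − 9.0 − 8.6 + 19.9 + 24.6 + 20.3 + 5.5) / 7 = 10.5857%
Mean R_m = (11.2 − 2.9 − 4.4 + 9.7 + 11.0 + 10.8 + 4.9) / 7 = 5.7571%
Σ(R_i − R̄_i)(R_m − R̄_m) = 586.8357  ⇒  Cov = 586.8357 / 7 = 83.8337
Σ(R_m − R̄_m)² = 276.9371  ⇒  Var(R_m) = 276.9371 / 7 = 39.5624
β = Cov / Var(R_m) = 83.8337 / 39.5624 = 2.1190
MRP = 6.27% − 1.41% = 4.86%
E(R) = R_f + β × MRP = 1.41% + 2.1190 × 4.86% = 11.71%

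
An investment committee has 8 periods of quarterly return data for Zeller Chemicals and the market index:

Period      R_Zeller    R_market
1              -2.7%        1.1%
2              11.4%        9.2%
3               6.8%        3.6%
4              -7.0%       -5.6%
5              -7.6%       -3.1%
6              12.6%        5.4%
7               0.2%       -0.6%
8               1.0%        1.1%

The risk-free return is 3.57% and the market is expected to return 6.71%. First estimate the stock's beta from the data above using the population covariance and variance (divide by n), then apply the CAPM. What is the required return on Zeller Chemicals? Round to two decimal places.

Mean R_i = (-2.7 + 11.4 + 6.8 − 7.0 − 7.6 + 12.6 + 0.2 + 1.0) / 8 = 1.8375%
Mean R_m = (1.1 + 9.2 + 3.6 − 5.6 − 3.1 + 5.4 − 0.6 + 1.1) / 8 = 1.3875%
Σ(R_i − R̄_i)(R_m − R̄_m) = 237.7738  ⇒  Cov = 237.7738 / 8 = 29.7217
Σ(R_m − R̄_m)² = 155.1088  ⇒  Var(R_m) = 155.1088 / 8 = 19.3886
β = Cov / Var(R_m) = 29.7217 / 19.3886 = 1.5329
MRP = 6.71% − 3.57% = 3.14%
E(R) = R_f + β × MRP = 3.57% + 1.5329 × 3.14% = 8.38%

8.38%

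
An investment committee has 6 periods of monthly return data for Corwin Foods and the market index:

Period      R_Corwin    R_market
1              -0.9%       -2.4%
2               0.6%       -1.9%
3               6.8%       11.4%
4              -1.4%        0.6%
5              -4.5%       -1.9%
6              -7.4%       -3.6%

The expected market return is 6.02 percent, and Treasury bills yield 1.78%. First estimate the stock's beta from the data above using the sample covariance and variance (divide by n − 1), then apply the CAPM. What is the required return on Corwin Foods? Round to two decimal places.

4.93%

Mean R_i = (-0.9 + 0.6 + 6.8 − 1.4 − 4.5 − 7.4) / 6 = -1.1333%
Mean R_m = (-2.4 − 1.9 + 11.4 + 0.6 − 1.9 − 3.6) / 6 = 0.3667%
Σ(R_i − R̄_i)(R_m − R̄_m) = 115.3833  ⇒  Cov = 115.3833 / 5 = 23.0767
Σ(R_m − R̄_m)² = 155.4533  ⇒  Var(R_m) = 155.4533 / 5 = 31.0907
β = Cov / Var(R_m) = 23.0767 / 31.0907 = 0.7422
MRP = 6.02% − 1.78% = 4.24%
E(R) = R_f + β × MRP = 1.78% + 0.7422 × 4.24% = 4.93%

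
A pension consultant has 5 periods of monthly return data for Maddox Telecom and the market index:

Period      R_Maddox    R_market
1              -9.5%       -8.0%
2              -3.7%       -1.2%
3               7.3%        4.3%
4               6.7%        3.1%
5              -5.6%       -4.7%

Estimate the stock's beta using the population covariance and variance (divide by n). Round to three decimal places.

1.425

Mean R_i = (-9.5 − 3.7 + 7.3 + 6.7 − 5.6) / 5 = -0.9600%
Mean R_m = (-8.0 − 1.2 + 4.3 + 3.1 − 4.7) / 5 = -1.3000%
Σ(R_i − R̄_i)(R_m − R̄_m) = 152.6800  ⇒  Cov = 152.6800 / 5 = 30.5360
Σ(R_m − R̄_m)² = 107.1800  ⇒  Var(R_m) = 107.1800 / 5 = 21.4360
β = Cov / Var(R_m) = 30.5360 / 21.4360 = 1.4245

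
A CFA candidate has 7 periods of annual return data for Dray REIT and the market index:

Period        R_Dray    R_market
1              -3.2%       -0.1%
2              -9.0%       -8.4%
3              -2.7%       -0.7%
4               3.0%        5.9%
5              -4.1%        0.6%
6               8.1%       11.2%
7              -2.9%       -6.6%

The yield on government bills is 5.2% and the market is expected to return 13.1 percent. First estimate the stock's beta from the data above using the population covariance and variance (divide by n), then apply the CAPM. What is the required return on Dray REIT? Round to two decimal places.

Mean R_i = (-3.2 − 9.0 − 2.7 + 3.0 − 4.1 + 8.1 − 2.9) / 7 = -1.5429%
Mean R_m = (-0.1 − 8.4 − 0.7 + 5.9 + 0.6 + 11.2 − 6.6) / 7 = 0.2714%
Σ(R_i − R̄_i)(R_m − R̄_m) = 205.8414  ⇒  Cov = 205.8414 / 7 = 29.4059
Σ(R_m − R̄_m)² = 274.7143  ⇒  Var(R_m) = 274.7143 / 7 = 39.2449
β = Cov / Var(R_m) = 29.4059 / 39.2449 = 0.7493
MRP = 13.1% − 5.2% = 7.90%
E(R) = R_f + β × MRP = 5.2% + 0.7493 × 7.9% = 11.12%

11.12%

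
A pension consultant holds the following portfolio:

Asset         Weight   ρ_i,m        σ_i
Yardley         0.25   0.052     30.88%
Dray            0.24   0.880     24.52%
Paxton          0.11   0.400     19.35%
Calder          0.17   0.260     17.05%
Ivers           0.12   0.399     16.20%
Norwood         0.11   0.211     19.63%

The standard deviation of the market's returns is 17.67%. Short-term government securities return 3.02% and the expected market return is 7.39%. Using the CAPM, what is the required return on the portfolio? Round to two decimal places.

β_Yardley = 0.052 × 30.88% / 17.67% = 0.0909
β_Dray = 0.880 × 24.52% / 17.67% = 1.2211
β_Paxton = 0.400 × 19.35% / 17.67% = 0.4380
β_Calder = 0.260 × 17.05% / 17.67% = 0.2509
β_Ivers = 0.399 × 16.20% / 17.67% = 0.3658
β_Norwood = 0.211 × 19.63% / 17.67% = 0.2344
β_P = Σ w_i β_i = 0.25×0.0909 + 0.24×1.2211 + 0.11×0.4380 + 0.17×0.2509 + 0.12×0.3658 + 0.11×0.2344 = 0.4763
MRP = 7.39% − 3.02% = 4.37%
E(R_P) = R_f + β_P × MRP = 3.02% + 0.4763 × 4.37% = 5.10%

5.10%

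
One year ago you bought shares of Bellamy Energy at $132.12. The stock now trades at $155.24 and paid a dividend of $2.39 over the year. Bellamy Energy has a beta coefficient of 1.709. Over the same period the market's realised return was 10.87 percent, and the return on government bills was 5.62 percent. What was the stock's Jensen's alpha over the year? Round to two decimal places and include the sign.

Realised HPR = (P1 + D1 − P0) / P0 = (155.24 + 2.39 − 132.12) / 132.12 = 25.51 / 132.12 = 19.3082%
MRP = 10.87% − 5.62% = 5.25%
CAPM required = R_f + β·MRP = 5.62% + 1.709 × 5.25% = 14.59225%
α = realised − required = 19.3082% − 14.59225% = +4.72%

+4.72%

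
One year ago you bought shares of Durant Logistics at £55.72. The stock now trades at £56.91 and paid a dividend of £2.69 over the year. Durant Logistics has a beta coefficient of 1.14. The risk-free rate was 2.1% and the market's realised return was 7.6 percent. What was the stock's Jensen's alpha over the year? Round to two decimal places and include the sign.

-1.41%

Realised HPR = (P1 + D1 − P0) / P0 = (56.91 + 2.69 − 55.72) / 55.72 = 3.88 / 55.72 = 6.9634%
MRP = 7.6% − 2.1% = 5.50%
CAPM required = R_f + β·MRP = 2.1% + 1.14 × 5.5% = 8.3700%
α = realised − required = 6.9634% − 8.3700% = -1.41%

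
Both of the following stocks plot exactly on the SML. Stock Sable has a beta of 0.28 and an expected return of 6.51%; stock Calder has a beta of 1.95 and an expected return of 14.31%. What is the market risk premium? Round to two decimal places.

4.67%

Both satisfy E(R) = R_f + β·MRP, so the slope of the SML is
MRP = (14.31% − 6.51%) / (1.95 − 0.28) = 7.80% / 1.67 = 4.6707%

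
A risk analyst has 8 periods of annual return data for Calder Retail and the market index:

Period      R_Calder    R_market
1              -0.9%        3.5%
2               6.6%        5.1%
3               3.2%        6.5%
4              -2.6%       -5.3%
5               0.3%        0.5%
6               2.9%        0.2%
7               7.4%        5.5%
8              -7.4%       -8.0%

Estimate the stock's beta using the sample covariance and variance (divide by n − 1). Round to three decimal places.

Mean R_i = (-0.9 + 6.6 + 3.2 − 2.6 + 0.3 + 2.9 + 7.4 − 7.4) / 8 = 1.1875%
Mean R_m = (3.5 + 5.1 + 6.5 − 5.3 + 0.5 + 0.2 + 5.5 − 8.0) / 8 = 1.0000%
Σ(R_i − R̄_i)(R_m − R̄_m) = 156.2200  ⇒  Cov = 156.2200 / 7 = 22.3171
Σ(R_m − R̄_m)² = 195.1400  ⇒  Var(R_m) = 195.1400 / 7 = 27.8771
β = Cov / Var(R_m) = 22.3171 / 27.8771 = 0.8006

0.801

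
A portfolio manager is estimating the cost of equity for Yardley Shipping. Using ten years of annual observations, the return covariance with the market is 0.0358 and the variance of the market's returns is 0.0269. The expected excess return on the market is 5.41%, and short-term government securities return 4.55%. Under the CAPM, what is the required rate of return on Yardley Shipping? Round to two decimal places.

β = Cov(R_i, R_m) / Var(R_m) = 0.0358 / 0.0269 = 1.3309
E(R) = R_f + β × MRP = 4.55% + 1.3309 × 5.41% = 11.75%

11.75%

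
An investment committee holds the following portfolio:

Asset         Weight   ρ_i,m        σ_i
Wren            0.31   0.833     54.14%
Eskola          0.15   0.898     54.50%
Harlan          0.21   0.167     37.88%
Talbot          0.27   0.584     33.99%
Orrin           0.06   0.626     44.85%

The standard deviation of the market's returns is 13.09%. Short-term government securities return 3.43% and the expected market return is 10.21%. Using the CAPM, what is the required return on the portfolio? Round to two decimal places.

β_Wren = 0.833 × 54.14% / 13.09% = 3.4453
β_Eskola = 0.898 × 54.50% / 13.09% = 3.7388
β_Harlan = 0.167 × 37.88% / 13.09% = 0.4833
β_Talbot = 0.584 × 33.99% / 13.09% = 1.5164
β_Orrin = 0.626 × 44.85% / 13.09% = 2.1449
β_P = Σ w_i β_i = 0.31×3.4453 + 0.15×3.7388 + 0.21×0.4833 + 0.27×1.5164 + 0.06×2.1449 = 2.2685
MRP = 10.21% − 3.43% = 6.78%
E(R_P) = R_f + β_P × MRP = 3.43% + 2.2685 × 6.78% = 18.81%

18.81%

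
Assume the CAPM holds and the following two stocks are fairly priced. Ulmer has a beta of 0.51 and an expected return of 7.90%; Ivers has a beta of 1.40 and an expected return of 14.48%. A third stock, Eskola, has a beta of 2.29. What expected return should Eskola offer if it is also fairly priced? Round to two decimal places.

MRP (SML slope) = (14.48% − 7.90%) / (1.40 − 0.51) = 6.58% / 0.89 = 7.3933%
R_f (intercept) = 7.90% − 0.51 × 7.3933% = 4.1294%
E(R_Eskola) = R_f + β × MRP = 4.1294% + 2.29 × 7.3933% = 21.06%

21.06%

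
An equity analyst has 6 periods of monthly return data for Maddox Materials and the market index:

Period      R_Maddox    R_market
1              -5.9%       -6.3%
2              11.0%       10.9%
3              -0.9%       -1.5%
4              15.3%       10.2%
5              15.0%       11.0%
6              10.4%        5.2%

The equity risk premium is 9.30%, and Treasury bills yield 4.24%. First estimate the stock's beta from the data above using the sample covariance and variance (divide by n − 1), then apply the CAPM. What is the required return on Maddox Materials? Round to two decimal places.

15.10%

Mean R_i = (-5.9 + 11.0 − 0.9 + 15.3 + 15.0 + 10.4) / 6 = 7.4833%
Mean R_m = (-6.3 + 10.9 − 1.5 + 10.2 + 11.0 + 5.2) / 6 = 4.9167%
Σ(R_i − R̄_i)(R_m − R̄_m) = 312.8017  ⇒  Cov = 312.8017 / 5 = 62.5603
Σ(R_m − R̄_m)² = 267.7883  ⇒  Var(R_m) = 267.7883 / 5 = 53.5577
β = Cov / Var(R_m) = 62.5603 / 53.5577 = 1.1681
E(R) = R_f + β × MRP = 4.24% + 1.1681 × 9.30% = 15.10%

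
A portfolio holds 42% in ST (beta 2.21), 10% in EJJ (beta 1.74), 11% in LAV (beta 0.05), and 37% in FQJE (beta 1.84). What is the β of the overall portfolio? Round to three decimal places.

β_P = Σ w_i β_i = 0.42×2.21 + 0.10×1.74 + 0.11×0.05 + 0.37×1.84 = 1.7885

1.789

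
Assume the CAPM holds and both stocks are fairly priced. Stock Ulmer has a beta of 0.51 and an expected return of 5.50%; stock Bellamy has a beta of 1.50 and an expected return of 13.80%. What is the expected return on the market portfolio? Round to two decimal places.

9.61%

Both satisfy E(R) = R_f + β·MRP, so the slope of the SML is
MRP = (13.80% − 5.50%) / (1.50 − 0.51) = 8.30% / 0.99 = 8.3838%
R_f = E(R_Ulmer) − β_Ulmer·MRP = 5.50% − 0.51 × 8.3838% = 1.2243%
E(R_m) = R_f + MRP = 1.2243% + 8.3838% = 9.61%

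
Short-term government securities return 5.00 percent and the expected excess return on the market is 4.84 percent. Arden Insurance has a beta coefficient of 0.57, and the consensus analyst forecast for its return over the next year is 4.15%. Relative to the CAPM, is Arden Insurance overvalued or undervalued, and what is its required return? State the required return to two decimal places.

Required return = R_f + β·MRP = 5.00% + 0.57 × 4.84% = 7.76%
Forecast 4.15% < required 7.76% → the stock plots below the SML → overvalued.

Overvalued; required return 7.76%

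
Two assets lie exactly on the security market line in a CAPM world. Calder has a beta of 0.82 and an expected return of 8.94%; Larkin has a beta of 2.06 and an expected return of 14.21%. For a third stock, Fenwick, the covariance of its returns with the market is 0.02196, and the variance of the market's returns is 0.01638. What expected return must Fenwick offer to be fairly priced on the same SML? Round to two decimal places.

11.15%

MRP = (14.21% − 8.94%) / (2.06 − 0.82) = 4.2500%
R_f = 8.94% − 0.82 × 4.2500% = 5.4550%
β_Fenwick = Cov / Var(R_m) = 0.02196 / 0.01638 = 1.3407
E(R_Fenwick) = R_f + β × MRP = 5.4550% + 1.3407 × 4.2500% = 11.15%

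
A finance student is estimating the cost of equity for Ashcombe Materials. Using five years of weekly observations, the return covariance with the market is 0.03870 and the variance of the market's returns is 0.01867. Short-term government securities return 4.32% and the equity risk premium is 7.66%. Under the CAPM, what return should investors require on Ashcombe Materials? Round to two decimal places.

β = Cov(R_i, R_m) / Var(R_m) = 0.03870 / 0.01867 = 2.0728
E(R) = R_f + β × MRP = 4.32% + 2.0728 × 7.66% = 20.20%

20.20%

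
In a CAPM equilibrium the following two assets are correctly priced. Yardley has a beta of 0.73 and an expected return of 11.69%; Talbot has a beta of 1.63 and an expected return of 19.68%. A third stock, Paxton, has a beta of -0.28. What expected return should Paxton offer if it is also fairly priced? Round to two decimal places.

2.72%

MRP (SML slope) = (19.68% − 11.69%) / (1.63 − 0.73) = 7.99% / 0.90 = 8.8778%
R_f (intercept) = 11.69% − 0.73 × 8.8778% = 5.2092%
E(R_Paxton) = R_f + β × MRP = 5.2092% + -0.28 × 8.8778% = 2.72%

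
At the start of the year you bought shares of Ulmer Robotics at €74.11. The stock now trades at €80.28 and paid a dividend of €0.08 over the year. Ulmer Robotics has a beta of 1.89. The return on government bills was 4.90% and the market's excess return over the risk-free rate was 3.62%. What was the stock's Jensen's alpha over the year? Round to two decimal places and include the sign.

-3.31%

Realised HPR = (P1 + D1 − P0) / P0 = (80.28 + 0.08 − 74.11) / 74.11 = 6.25 / 74.11 = 8.4334%
CAPM required = R_f + β·MRP = 4.90% + 1.89 × 3.62% = 11.7418%
α = realised − required = 8.4334% − 11.7418% = -3.31%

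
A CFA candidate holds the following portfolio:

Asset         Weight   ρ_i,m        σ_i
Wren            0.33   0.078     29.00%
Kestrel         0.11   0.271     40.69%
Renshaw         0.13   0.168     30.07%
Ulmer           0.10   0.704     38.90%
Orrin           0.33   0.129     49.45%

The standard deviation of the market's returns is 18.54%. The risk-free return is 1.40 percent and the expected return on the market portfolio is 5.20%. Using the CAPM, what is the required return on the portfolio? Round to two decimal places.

2.93%

β_Wren = 0.078 × 29.00% / 18.54% = 0.1220
β_Kestrel = 0.271 × 40.69% / 18.54% = 0.5948
β_Renshaw = 0.168 × 30.07% / 18.54% = 0.2725
β_Ulmer = 0.704 × 38.90% / 18.54% = 1.4771
β_Orrin = 0.129 × 49.45% / 18.54% = 0.3441
β_P = Σ w_i β_i = 0.33×0.1220 + 0.11×0.5948 + 0.13×0.2725 + 0.10×1.4771 + 0.33×0.3441 = 0.4024
MRP = 5.20% − 1.40% = 3.80%
E(R_P) = R_f + β_P × MRP = 1.40% + 0.4024 × 3.80% = 2.93%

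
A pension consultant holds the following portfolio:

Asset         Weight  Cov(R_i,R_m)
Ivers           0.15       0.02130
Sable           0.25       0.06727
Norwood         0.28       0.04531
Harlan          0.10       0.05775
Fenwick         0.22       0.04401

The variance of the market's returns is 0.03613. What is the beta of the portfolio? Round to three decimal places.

1.333

β_Ivers = 0.02130 / 0.03613 = 0.5895
β_Sable = 0.06727 / 0.03613 = 1.8619
β_Norwood = 0.04531 / 0.03613 = 1.2541
β_Harlan = 0.05775 / 0.03613 = 1.5984
β_Fenwick = 0.04401 / 0.03613 = 1.2181
β_P = Σ w_i β_i = 0.15×0.5895 + 0.25×1.8619 + 0.28×1.2541 + 0.10×1.5984 + 0.22×1.2181 = 1.3329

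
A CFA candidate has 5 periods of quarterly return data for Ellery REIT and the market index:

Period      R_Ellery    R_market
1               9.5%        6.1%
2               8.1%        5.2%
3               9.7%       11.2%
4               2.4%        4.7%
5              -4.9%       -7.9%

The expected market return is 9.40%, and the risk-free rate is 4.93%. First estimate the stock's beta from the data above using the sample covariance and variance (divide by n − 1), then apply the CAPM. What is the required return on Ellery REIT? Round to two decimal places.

8.58%

Mean R_i = (9.5 + 8.1 + 9.7 + 2.4 − 4.9) / 5 = 4.9600%
Mean R_m = (6.1 + 5.2 + 11.2 + 4.7 − 7.9) / 5 = 3.8600%
Σ(R_i − R̄_i)(R_m − R̄_m) = 162.9720  ⇒  Cov = 162.9720 / 4 = 40.7430
Σ(R_m − R̄_m)² = 199.6920  ⇒  Var(R_m) = 199.6920 / 4 = 49.9230
β = Cov / Var(R_m) = 40.7430 / 49.9230 = 0.8161
MRP = 9.40% − 4.93% = 4.47%
E(R) = R_f + β × MRP = 4.93% + 0.8161 × 4.47% = 8.58%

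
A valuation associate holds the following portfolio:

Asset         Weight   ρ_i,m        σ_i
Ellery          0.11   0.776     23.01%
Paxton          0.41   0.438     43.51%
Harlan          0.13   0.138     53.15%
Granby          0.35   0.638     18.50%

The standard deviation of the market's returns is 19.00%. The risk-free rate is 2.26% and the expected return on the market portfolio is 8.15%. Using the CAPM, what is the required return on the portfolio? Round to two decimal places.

β_Ellery = 0.776 × 23.01% / 19.00% = 0.9398
β_Paxton = 0.438 × 43.51% / 19.00% = 1.0030
β_Harlan = 0.138 × 53.15% / 19.00% = 0.3860
β_Granby = 0.638 × 18.50% / 19.00% = 0.6212
β_P = Σ w_i β_i = 0.11×0.9398 + 0.41×1.0030 + 0.13×0.3860 + 0.35×0.6212 = 0.7822
MRP = 8.15% − 2.26% = 5.89%
E(R_P) = R_f + β_P × MRP = 2.26% + 0.7822 × 5.89% = 6.87%

6.87%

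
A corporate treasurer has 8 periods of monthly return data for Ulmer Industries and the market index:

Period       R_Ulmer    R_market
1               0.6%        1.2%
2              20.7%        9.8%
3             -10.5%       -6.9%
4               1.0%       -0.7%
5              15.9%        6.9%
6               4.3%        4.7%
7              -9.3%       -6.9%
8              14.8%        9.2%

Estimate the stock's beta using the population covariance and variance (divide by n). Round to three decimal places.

Mean R_i = (0.6 + 20.7 − 10.5 + 1.0 + 15.9 + 4.3 − 9.3 + 14.8) / 8 = 4.6875%
Mean R_m = (1.2 + 9.8 − 6.9 − 0.7 + 6.9 + 4.7 − 6.9 + 9.2) / 8 = 2.1625%
Σ(R_i − R̄_i)(R_m − R̄_m) = 524.4863  ⇒  Cov = 524.4863 / 8 = 65.5608
Σ(R_m − R̄_m)² = 310.1188  ⇒  Var(R_m) = 310.1188 / 8 = 38.7649
β = Cov / Var(R_m) = 65.5608 / 38.7649 = 1.6912

1.691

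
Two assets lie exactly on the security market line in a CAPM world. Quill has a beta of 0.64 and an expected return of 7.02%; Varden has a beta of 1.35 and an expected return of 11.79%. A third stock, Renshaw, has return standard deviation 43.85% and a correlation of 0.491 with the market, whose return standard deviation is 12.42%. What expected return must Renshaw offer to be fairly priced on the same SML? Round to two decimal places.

MRP = (11.79% − 7.02%) / (1.35 − 0.64) = 6.7183%
R_f = 7.02% − 0.64 × 6.7183% = 2.7203%
β_Renshaw = ρ·σ_i/σ_m = 0.491 × 43.85 / 12.42 = 1.7335
E(R_Renshaw) = R_f + β × MRP = 2.7203% + 1.7335 × 6.7183% = 14.37%

14.37%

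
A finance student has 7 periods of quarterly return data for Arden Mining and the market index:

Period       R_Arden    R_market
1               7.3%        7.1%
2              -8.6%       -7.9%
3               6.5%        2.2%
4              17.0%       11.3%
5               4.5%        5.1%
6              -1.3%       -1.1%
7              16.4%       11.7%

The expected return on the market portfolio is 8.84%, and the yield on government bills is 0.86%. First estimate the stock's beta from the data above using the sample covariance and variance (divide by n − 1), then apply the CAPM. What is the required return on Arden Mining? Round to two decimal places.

10.97%

Mean R_i = (7.3 − 8.6 + 6.5 + 17.0 + 4.5 − 1.3 + 16.4) / 7 = 5.9714%
Mean R_m = (7.1 − 7.9 + 2.2 + 11.3 + 5.1 − 1.1 + 11.7) / 7 = 4.0571%
Σ(R_i − R̄_i)(R_m − R̄_m) = 372.8414  ⇒  Cov = 372.8414 / 6 = 62.1402
Σ(R_m − R̄_m)² = 294.2371  ⇒  Var(R_m) = 294.2371 / 6 = 49.0395
β = Cov / Var(R_m) = 62.1402 / 49.0395 = 1.2671
MRP = 8.84% − 0.86% = 7.98%
E(R) = R_f + β × MRP = 0.86% + 1.2671 × 7.98% = 10.97%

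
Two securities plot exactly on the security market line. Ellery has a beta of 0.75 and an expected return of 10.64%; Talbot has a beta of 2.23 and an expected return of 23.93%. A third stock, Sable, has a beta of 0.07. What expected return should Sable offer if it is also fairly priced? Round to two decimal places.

4.53%

MRP (SML slope) = (23.93% − 10.64%) / (2.23 − 0.75) = 13.29% / 1.48 = 8.9797%
R_f (intercept) = 10.64% − 0.75 × 8.9797% = 3.9052%
E(R_Sable) = R_f + β × MRP = 3.9052% + 0.07 × 8.9797% = 4.53%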